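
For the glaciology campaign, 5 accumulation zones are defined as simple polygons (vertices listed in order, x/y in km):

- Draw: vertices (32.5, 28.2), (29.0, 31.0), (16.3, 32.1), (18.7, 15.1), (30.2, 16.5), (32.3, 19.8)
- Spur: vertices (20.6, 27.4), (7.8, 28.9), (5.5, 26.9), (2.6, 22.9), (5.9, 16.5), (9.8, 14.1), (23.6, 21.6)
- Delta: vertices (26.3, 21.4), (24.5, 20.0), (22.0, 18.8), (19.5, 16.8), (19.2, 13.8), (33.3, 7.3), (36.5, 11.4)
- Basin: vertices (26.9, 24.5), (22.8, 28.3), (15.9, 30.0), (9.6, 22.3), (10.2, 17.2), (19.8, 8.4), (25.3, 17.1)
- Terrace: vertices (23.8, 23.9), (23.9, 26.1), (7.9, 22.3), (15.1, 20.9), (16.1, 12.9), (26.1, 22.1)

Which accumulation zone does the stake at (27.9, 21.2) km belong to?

Cast a ray rightward from (27.9, 21.2). For each polygon, the edges (by vertex number in listed order) whose endpoints lie on opposite sides of y = 21.2, where each meets that height, and whether that is right or left of the point:
Draw: 3–4 at x≈17.84 (left), 6–1 at x≈32.33 (right) → 1 crossing.
Spur: 4–5 at x≈3.48 (left), 6–7 at x≈22.86 (left) → 0 crossings.
Delta: 1–2 at x≈26.04 (left), 7–1 at x≈26.50 (left) → 0 crossings.
Basin: 4–5 at x≈9.73 (left), 7–1 at x≈26.19 (left) → 0 crossings.
Terrace: 3–4 at x≈13.56 (left), 5–6 at x≈25.12 (left) → 0 crossings.
Only Draw has an odd count, so the point is inside Draw.

Draw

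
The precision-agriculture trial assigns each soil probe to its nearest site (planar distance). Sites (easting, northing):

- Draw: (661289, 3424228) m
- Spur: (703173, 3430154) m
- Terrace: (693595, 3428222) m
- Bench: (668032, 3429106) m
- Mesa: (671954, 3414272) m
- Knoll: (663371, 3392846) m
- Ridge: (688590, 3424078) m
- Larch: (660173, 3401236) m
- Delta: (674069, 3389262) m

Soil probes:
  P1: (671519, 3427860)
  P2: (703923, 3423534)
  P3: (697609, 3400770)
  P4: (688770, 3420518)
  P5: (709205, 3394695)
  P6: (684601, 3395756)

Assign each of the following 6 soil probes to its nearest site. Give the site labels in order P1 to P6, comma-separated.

Bench, Spur, Ridge, Ridge, Delta, Delta

P1 → Bench (d²=13711685.00)
P2 → Spur (d²=44386900.00)
P3 → Ridge (d²=624605225.00)
P4 → Ridge (d²=12706000.00)
P5 → Delta (d²=1264055985.00)
P6 → Delta (d²=153095060.00)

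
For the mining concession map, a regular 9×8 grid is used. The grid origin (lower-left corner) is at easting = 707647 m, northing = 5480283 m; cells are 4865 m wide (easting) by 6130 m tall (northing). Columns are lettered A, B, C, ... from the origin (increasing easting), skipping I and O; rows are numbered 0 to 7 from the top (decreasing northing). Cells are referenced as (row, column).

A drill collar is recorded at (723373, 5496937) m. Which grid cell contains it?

(5, D)

Column index: ⌊(723373 − 707647) / 4865⌋ = ⌊3.232⌋ = 3 → column D
Row offset from origin: ⌊(5496937 − 5480283) / 6130⌋ = ⌊2.717⌋ = 2 → row 5 (counted from top)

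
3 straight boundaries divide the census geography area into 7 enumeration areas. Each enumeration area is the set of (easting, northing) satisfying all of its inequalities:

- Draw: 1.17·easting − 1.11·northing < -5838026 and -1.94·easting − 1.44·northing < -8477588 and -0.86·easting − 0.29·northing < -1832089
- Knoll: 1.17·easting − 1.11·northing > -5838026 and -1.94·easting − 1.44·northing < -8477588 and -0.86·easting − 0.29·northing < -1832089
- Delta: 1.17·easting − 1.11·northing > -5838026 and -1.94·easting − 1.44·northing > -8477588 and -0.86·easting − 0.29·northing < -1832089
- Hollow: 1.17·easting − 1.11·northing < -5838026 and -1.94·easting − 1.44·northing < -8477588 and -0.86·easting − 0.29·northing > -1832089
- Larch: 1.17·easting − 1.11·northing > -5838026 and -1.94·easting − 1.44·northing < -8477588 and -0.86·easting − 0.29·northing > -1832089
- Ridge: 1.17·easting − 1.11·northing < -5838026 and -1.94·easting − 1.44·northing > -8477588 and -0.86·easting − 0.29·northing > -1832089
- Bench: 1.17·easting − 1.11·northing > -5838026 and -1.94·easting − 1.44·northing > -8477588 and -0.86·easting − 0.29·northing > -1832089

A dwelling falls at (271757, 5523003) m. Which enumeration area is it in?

1.17·271757 − 1.11·5523003 = -5812577.640, which is > -5838026
-1.94·271757 − 1.44·5523003 = -8480332.900, which is < -8477588
-0.86·271757 − 0.29·5523003 = -1835381.890, which is < -1832089
This sign pattern matches Knoll.

Knoll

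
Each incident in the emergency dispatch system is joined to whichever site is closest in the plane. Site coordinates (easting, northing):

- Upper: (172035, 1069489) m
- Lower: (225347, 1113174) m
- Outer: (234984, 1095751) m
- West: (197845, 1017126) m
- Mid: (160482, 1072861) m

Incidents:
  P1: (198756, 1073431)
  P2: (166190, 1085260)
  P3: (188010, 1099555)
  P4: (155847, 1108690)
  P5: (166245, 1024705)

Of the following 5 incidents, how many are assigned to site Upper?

P1 → Upper
P2 → Mid
P3 → Upper
P4 → Mid
P5 → West
2 of the 5 go to Upper.

2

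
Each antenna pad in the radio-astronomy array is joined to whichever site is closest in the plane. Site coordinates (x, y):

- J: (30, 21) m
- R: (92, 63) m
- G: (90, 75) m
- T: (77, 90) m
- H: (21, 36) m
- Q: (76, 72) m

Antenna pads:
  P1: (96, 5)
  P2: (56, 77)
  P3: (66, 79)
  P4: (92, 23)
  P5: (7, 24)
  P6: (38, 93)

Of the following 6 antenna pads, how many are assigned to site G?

0

P1 → R
P2 → Q
P3 → Q
P4 → R
P5 → H
P6 → T
0 of the 6 go to G.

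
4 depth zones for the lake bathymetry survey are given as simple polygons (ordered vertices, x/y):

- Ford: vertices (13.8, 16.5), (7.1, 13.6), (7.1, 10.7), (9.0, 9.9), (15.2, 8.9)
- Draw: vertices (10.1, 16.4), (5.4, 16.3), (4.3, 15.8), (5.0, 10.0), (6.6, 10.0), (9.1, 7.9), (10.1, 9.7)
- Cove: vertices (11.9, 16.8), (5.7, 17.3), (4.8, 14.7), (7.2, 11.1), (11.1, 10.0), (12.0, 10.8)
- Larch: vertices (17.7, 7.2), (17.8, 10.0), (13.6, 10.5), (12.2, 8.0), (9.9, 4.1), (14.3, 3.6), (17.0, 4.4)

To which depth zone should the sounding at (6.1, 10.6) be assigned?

Draw

Cast a ray rightward from (6.1, 10.6). For each polygon, the edges (by vertex number in listed order) whose endpoints lie on opposite sides of y = 10.6, where each meets that height, and whether that is right or left of the point:
Ford: 3–4 at x≈7.34 (right), 5–1 at x≈14.89 (right) → 2 crossings.
Draw: 3–4 at x≈4.93 (left), 7–1 at x≈10.10 (right) → 1 crossing.
Cove: 4–5 at x≈8.97 (right), 5–6 at x≈11.77 (right) → 2 crossings.
Larch: no edge straddles that height → 0 crossings.
Only Draw has an odd count, so the point is inside Draw.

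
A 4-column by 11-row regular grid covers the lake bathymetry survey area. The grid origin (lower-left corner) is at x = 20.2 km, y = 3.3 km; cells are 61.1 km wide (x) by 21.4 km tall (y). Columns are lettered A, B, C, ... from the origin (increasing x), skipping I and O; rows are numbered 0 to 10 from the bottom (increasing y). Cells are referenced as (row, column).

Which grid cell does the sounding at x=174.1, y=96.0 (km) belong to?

Column index: ⌊(174.1 − 20.2) / 61.1⌋ = ⌊2.519⌋ = 2 → column C
Row offset from origin: ⌊(96.0 − 3.3) / 21.4⌋ = ⌊4.332⌋ = 4 → row 4

(4, C)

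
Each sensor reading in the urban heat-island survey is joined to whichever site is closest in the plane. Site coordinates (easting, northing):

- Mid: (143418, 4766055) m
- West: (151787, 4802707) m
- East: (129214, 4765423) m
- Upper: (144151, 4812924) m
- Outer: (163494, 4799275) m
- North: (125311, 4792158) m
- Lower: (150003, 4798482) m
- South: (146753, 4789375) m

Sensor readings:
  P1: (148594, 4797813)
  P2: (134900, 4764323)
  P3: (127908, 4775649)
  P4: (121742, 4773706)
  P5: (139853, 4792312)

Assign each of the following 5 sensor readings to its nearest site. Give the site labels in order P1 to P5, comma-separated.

P1 → Lower (d²=2432842.00)
P2 → East (d²=33540596.00)
P3 → East (d²=106276712.00)
P4 → East (d²=124438873.00)
P5 → South (d²=56235969.00)

Lower, East, East, East, South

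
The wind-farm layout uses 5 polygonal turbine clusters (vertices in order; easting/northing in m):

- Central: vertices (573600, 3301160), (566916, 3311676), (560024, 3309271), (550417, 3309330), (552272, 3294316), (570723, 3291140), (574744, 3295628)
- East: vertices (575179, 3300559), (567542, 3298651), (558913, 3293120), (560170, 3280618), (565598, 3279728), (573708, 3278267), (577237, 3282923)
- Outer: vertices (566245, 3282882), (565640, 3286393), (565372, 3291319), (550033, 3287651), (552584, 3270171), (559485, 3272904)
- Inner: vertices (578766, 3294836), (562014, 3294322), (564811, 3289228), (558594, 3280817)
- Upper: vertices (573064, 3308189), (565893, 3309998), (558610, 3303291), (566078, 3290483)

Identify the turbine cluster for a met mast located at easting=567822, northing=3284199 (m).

Cast a ray rightward from (567822, 3284199). For each polygon, the edges (by vertex number in listed order) whose endpoints lie on opposite sides of northing = 3284199, where each meets that height, and whether that is right or left of the point:
Central: no edge straddles that height → 0 crossings.
East: 3–4 at easting≈559810.0 (left), 7–1 at easting≈577088.1 (right) → 1 crossing.
Outer: 1–2 at easting≈566018.1 (left), 4–5 at easting≈550536.8 (left) → 0 crossings.
Inner: 3–4 at easting≈561093.8 (left), 4–1 at easting≈563460.4 (left) → 0 crossings.
Upper: no edge straddles that height → 0 crossings.
Only East has an odd count, so the point is inside East.

East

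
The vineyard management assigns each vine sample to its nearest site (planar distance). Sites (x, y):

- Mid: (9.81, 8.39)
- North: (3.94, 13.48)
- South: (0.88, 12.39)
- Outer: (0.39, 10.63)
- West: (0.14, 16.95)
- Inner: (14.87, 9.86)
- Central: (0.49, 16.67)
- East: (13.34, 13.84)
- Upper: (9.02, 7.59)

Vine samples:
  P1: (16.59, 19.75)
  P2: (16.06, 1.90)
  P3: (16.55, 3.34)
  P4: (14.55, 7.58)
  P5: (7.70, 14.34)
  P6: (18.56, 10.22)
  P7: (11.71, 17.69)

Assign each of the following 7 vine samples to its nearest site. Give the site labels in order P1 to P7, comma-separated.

P1 → East (d²=45.49)
P2 → Inner (d²=64.78)
P3 → Inner (d²=45.33)
P4 → Inner (d²=5.30)
P5 → North (d²=14.88)
P6 → Inner (d²=13.75)
P7 → East (d²=17.48)

East, Inner, Inner, Inner, North, Inner, East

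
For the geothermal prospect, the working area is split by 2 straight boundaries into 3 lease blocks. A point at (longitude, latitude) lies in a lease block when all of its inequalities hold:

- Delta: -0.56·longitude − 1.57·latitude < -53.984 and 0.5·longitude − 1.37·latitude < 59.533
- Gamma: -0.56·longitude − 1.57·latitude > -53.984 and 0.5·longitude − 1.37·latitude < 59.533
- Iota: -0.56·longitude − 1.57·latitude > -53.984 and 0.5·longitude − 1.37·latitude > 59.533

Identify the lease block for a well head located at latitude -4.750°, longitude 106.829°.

-0.56·106.829 − 1.57·-4.750 = -52.367, which is > -53.984
0.5·106.829 − 1.37·-4.750 = 59.922, which is > 59.533
This sign pattern matches Iota.

Iota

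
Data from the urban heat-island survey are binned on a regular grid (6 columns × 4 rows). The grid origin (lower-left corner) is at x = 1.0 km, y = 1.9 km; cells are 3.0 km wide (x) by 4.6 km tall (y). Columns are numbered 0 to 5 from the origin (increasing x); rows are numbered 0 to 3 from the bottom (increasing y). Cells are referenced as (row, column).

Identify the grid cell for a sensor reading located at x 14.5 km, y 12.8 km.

Column index: ⌊(14.5 − 1.0) / 3.0⌋ = ⌊4.500⌋ = 4
Row offset from origin: ⌊(12.8 − 1.9) / 4.6⌋ = ⌊2.370⌋ = 2 → row 2

(2, 4)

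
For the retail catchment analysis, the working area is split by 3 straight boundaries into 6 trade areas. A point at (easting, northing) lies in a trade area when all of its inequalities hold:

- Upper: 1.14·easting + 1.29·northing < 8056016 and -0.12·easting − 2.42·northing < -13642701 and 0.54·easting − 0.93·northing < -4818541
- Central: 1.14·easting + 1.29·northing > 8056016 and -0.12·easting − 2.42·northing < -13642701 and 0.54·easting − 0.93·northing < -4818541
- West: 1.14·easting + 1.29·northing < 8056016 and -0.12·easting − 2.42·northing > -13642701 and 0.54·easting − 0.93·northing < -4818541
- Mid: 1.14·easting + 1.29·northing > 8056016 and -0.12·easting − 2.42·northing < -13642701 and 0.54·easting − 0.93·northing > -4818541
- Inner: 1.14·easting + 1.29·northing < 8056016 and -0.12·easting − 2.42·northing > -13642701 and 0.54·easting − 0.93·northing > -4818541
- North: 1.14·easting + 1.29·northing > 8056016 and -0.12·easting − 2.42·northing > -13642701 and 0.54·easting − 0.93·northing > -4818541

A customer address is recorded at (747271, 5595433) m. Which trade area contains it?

1.14·747271 + 1.29·5595433 = 8069997.510, which is > 8056016
-0.12·747271 − 2.42·5595433 = -13630620.380, which is > -13642701
0.54·747271 − 0.93·5595433 = -4800226.350, which is > -4818541
This sign pattern matches North.

North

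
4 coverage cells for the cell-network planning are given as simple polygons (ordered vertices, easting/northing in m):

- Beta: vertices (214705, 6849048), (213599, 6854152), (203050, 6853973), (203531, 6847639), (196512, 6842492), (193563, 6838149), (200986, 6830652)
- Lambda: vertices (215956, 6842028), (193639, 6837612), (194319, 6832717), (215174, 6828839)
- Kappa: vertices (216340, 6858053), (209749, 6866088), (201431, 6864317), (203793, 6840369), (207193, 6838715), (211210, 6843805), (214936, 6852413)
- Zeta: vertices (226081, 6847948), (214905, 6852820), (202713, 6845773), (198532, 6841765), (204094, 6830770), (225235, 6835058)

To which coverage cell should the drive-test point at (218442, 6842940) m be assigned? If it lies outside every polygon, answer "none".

Cast a ray rightward from (218442, 6842940). For each polygon, the edges (by vertex number in listed order) whose endpoints lie on opposite sides of northing = 6842940, where each meets that height, and whether that is right or left of the point:
Beta: 4–5 at easting≈197122.9 (left), 7–1 at easting≈210149.9 (left) → 0 crossings.
Lambda: no edge straddles that height → 0 crossings.
Kappa: 3–4 at easting≈203539.4 (left), 5–6 at easting≈210527.3 (left) → 0 crossings.
Zeta: 3–4 at easting≈199757.7 (left), 6–1 at easting≈225752.3 (right) → 1 crossing.
Only Zeta has an odd count, so the point is inside Zeta.

Zeta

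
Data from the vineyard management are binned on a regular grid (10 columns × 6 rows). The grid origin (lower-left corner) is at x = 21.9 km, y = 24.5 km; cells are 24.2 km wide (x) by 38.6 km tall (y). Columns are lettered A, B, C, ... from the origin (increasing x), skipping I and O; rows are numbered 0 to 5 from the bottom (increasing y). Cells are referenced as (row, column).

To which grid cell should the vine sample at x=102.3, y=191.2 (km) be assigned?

(4, D)

Column index: ⌊(102.3 − 21.9) / 24.2⌋ = ⌊3.322⌋ = 3 → column D
Row offset from origin: ⌊(191.2 − 24.5) / 38.6⌋ = ⌊4.319⌋ = 4 → row 4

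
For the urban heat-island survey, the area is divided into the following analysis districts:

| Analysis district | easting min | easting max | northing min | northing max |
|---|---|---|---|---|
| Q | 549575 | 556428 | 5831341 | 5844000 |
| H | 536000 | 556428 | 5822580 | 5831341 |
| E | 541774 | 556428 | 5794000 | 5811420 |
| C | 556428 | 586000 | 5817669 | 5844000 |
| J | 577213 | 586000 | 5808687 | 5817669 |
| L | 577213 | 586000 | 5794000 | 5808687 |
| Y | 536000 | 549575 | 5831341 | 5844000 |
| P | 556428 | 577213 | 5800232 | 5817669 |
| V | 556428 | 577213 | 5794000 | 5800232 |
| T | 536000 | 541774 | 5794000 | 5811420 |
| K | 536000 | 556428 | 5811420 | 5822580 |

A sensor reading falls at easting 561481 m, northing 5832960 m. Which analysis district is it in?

The point has easting = 561481 and northing = 5832960.
Only C satisfies 556428 ≤ easting ≤ 586000 and 5817669 ≤ northing ≤ 5844000.

C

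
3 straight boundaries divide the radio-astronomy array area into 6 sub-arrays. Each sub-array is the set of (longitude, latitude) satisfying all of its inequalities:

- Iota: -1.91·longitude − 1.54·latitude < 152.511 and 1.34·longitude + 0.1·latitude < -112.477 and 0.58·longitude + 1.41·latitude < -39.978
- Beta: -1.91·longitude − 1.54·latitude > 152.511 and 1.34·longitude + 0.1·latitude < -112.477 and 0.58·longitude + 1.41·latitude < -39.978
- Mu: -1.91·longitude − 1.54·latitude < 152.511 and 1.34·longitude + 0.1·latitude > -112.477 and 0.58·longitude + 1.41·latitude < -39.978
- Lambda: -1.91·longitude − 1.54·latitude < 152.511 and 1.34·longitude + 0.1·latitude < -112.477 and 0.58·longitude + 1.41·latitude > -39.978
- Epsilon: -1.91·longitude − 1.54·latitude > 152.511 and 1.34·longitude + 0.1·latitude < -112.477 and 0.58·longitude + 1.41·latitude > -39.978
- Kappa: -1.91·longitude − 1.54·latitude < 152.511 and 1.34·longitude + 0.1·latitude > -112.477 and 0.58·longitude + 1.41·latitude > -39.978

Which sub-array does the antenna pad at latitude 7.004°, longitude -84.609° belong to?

-1.91·-84.609 − 1.54·7.004 = 150.817, which is < 152.511
1.34·-84.609 + 0.1·7.004 = -112.676, which is < -112.477
0.58·-84.609 + 1.41·7.004 = -39.198, which is > -39.978
This sign pattern matches Lambda.

Lambda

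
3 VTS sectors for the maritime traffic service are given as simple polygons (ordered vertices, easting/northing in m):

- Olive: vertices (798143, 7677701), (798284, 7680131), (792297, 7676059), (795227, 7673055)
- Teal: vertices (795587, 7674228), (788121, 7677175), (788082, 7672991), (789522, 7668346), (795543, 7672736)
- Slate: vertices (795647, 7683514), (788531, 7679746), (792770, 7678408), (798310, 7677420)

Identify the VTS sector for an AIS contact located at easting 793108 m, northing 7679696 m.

Cast a ray rightward from (793108, 7679696). For each polygon, the edges (by vertex number in listed order) whose endpoints lie on opposite sides of northing = 7679696, where each meets that height, and whether that is right or left of the point:
Olive: 1–2 at easting≈798258.8 (right), 2–3 at easting≈797644.4 (right) → 2 crossings.
Teal: no edge straddles that height → 0 crossings.
Slate: 2–3 at easting≈788689.4 (left), 4–1 at easting≈797315.4 (right) → 1 crossing.
Only Slate has an odd count, so the point is inside Slate.

Slate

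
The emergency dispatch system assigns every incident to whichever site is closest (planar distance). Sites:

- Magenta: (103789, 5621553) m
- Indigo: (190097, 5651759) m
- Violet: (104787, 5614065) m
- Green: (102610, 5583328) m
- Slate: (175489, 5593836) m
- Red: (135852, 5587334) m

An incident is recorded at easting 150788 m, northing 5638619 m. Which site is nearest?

Squared distances to each site:
Magenta: 2500154357.000; Indigo: 1717857081.000; Violet: 2718990917.000; Green: 5378214365.000; Slate: 2615656490.000; Red: 2853235321.000.
Minimum at Indigo.

Indigo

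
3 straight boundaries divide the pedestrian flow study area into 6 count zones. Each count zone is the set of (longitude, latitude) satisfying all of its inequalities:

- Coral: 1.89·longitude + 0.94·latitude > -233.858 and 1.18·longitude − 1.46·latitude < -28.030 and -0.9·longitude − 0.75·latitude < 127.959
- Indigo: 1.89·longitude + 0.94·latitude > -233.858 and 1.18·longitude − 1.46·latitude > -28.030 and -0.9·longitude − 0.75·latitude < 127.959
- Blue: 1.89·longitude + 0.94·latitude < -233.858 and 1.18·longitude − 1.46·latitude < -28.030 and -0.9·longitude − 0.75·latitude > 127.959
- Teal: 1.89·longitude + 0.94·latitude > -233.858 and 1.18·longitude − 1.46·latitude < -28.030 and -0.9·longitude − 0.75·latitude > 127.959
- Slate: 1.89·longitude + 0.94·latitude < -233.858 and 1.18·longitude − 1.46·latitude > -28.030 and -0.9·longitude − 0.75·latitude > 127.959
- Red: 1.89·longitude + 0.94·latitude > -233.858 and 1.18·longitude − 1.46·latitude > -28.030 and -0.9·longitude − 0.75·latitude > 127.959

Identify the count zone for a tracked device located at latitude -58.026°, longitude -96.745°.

Blue

1.89·-96.745 + 0.94·-58.026 = -237.392, which is < -233.858
1.18·-96.745 − 1.46·-58.026 = -29.441, which is < -28.030
-0.9·-96.745 − 0.75·-58.026 = 130.590, which is > 127.959
This sign pattern matches Blue.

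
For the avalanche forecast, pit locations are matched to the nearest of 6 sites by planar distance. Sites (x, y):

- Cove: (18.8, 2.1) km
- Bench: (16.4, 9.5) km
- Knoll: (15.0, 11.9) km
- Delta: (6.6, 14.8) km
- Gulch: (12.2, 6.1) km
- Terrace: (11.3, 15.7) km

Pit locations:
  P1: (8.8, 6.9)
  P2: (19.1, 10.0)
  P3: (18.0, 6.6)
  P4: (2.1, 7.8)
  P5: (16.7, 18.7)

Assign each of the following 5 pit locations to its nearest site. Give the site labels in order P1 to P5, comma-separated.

Gulch, Bench, Bench, Delta, Terrace

P1 → Gulch (d²=12.20)
P2 → Bench (d²=7.54)
P3 → Bench (d²=10.97)
P4 → Delta (d²=69.25)
P5 → Terrace (d²=38.16)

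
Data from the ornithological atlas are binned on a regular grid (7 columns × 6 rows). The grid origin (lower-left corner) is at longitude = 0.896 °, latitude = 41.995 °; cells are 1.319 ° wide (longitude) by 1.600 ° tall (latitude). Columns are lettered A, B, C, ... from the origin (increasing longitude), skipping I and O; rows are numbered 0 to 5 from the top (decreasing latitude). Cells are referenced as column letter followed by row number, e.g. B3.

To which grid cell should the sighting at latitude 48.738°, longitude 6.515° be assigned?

E1

Column index: ⌊(6.515 − 0.896) / 1.319⌋ = ⌊4.260⌋ = 4 → column E
Row offset from origin: ⌊(48.738 − 41.995) / 1.600⌋ = ⌊4.214⌋ = 4 → row 1 (counted from top)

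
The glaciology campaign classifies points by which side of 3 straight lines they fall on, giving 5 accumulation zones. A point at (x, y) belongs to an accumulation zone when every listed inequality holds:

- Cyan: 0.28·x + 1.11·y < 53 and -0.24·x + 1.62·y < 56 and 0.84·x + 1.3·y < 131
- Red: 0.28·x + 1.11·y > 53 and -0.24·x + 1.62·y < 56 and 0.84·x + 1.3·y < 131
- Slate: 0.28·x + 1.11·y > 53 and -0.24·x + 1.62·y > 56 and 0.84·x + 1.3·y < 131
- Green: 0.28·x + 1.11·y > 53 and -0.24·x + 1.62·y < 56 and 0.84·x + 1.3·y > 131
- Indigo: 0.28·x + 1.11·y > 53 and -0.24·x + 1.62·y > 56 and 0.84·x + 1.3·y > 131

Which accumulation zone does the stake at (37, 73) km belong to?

0.28·37 + 1.11·73 = 91.390, which is > 53
-0.24·37 + 1.62·73 = 109.380, which is > 56
0.84·37 + 1.3·73 = 125.980, which is < 131
This sign pattern matches Slate.

Slate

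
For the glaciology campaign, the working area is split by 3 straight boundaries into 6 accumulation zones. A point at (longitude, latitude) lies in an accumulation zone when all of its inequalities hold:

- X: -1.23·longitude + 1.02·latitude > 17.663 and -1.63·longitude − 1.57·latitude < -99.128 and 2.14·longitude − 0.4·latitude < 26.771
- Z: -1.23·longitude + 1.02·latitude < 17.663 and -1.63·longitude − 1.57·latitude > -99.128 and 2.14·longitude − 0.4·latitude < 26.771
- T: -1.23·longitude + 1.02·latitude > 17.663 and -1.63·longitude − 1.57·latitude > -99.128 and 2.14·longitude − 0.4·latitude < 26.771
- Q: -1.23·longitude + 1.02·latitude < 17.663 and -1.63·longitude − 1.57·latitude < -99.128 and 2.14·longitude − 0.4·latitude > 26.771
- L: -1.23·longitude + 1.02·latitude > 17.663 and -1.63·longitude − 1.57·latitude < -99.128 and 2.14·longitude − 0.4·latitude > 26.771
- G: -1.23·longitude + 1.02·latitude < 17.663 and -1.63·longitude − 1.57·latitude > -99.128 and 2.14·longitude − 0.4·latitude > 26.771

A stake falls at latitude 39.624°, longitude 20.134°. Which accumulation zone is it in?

-1.23·20.134 + 1.02·39.624 = 15.652, which is < 17.663
-1.63·20.134 − 1.57·39.624 = -95.028, which is > -99.128
2.14·20.134 − 0.4·39.624 = 27.237, which is > 26.771
This sign pattern matches G.

G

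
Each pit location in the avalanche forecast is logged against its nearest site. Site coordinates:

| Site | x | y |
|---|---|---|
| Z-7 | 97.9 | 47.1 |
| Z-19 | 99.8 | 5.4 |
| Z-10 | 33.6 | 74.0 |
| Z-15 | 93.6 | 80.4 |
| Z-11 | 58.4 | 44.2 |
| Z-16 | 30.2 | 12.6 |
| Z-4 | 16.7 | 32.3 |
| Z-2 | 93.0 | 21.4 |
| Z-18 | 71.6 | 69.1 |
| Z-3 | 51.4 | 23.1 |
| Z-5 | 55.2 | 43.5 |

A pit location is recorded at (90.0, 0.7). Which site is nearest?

Squared distances to each site:
Z-7: 2215.370; Z-19: 118.130; Z-10: 8553.850; Z-15: 6365.050; Z-11: 2890.810; Z-16: 3717.650; Z-4: 6371.450; Z-2: 437.490; Z-18: 5017.120; Z-3: 1991.720; Z-5: 3042.880.
Minimum at Z-19.

Z-19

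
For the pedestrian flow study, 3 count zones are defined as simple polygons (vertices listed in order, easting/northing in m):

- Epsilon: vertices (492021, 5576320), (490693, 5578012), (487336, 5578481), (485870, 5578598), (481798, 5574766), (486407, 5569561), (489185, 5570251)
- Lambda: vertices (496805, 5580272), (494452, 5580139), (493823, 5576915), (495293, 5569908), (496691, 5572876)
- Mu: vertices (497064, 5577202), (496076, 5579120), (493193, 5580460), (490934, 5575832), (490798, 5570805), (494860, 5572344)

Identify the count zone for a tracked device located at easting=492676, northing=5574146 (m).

Mu

Cast a ray rightward from (492676, 5574146). For each polygon, the edges (by vertex number in listed order) whose endpoints lie on opposite sides of northing = 5574146, where each meets that height, and whether that is right or left of the point:
Epsilon: 5–6 at easting≈482347.0 (left), 7–1 at easting≈491005.1 (left) → 0 crossings.
Lambda: 3–4 at easting≈494403.9 (right), 5–1 at easting≈496710.6 (right) → 2 crossings.
Mu: 4–5 at easting≈490888.4 (left), 6–1 at easting≈495677.5 (right) → 1 crossing.
Only Mu has an odd count, so the point is inside Mu.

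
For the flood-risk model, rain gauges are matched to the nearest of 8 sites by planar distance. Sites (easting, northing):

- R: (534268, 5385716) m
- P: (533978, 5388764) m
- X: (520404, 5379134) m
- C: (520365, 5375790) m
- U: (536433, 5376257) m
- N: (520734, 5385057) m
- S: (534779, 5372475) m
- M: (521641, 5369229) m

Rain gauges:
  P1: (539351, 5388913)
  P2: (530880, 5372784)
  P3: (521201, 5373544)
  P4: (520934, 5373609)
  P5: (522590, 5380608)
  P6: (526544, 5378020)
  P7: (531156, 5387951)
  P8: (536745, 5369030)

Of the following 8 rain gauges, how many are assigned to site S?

2

P1 → P
P2 → S
P3 → C
P4 → C
P5 → X
P6 → X
P7 → P
P8 → S
2 of the 8 go to S.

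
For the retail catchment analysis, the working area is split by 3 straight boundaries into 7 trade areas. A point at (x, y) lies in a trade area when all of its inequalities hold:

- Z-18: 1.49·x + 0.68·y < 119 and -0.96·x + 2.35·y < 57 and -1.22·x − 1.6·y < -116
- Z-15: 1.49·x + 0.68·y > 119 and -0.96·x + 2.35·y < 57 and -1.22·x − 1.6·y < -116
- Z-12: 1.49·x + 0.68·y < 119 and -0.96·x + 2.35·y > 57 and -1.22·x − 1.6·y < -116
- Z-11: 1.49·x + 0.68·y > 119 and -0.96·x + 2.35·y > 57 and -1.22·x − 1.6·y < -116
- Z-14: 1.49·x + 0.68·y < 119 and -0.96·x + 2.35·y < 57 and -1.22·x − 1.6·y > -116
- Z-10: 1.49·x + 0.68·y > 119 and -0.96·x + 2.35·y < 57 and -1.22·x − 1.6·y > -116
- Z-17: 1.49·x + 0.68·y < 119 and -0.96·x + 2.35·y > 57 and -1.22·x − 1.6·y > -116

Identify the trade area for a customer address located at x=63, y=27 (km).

Z-18

1.49·63 + 0.68·27 = 112.230, which is < 119
-0.96·63 + 2.35·27 = 2.970, which is < 57
-1.22·63 − 1.6·27 = -120.060, which is < -116
This sign pattern matches Z-18.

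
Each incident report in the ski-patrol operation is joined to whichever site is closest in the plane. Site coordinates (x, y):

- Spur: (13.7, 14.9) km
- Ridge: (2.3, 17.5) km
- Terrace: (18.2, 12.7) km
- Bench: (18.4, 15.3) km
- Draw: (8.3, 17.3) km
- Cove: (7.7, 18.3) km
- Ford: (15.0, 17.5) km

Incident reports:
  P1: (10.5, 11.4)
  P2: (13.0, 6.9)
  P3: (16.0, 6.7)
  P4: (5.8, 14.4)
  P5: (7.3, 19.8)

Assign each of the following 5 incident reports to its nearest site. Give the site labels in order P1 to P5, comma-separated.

Spur, Terrace, Terrace, Draw, Cove

P1 → Spur (d²=22.49)
P2 → Terrace (d²=60.68)
P3 → Terrace (d²=40.84)
P4 → Draw (d²=14.66)
P5 → Cove (d²=2.41)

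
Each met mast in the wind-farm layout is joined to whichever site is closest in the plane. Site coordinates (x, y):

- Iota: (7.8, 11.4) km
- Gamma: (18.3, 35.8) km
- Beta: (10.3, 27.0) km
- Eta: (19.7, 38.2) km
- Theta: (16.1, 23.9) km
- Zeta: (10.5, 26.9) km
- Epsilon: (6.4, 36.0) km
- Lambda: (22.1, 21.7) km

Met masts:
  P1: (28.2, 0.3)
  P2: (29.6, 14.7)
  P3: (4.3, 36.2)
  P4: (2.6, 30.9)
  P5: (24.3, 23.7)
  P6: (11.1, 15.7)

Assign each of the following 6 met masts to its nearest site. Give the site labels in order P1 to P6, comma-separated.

Lambda, Lambda, Epsilon, Epsilon, Lambda, Iota

P1 → Lambda (d²=495.17)
P2 → Lambda (d²=105.25)
P3 → Epsilon (d²=4.45)
P4 → Epsilon (d²=40.45)
P5 → Lambda (d²=8.84)
P6 → Iota (d²=29.38)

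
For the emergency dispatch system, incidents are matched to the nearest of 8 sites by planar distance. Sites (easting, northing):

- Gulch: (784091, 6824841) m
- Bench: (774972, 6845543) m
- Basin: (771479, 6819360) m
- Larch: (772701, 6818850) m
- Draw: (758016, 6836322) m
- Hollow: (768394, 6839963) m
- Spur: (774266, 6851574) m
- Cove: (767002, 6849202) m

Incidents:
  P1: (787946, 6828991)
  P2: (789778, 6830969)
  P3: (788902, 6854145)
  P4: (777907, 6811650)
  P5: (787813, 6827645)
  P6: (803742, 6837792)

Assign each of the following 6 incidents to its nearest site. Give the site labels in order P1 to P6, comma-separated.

Gulch, Gulch, Spur, Larch, Gulch, Gulch

P1 → Gulch (d²=32083525.00)
P2 → Gulch (d²=69894353.00)
P3 → Spur (d²=220822537.00)
P4 → Larch (d²=78942436.00)
P5 → Gulch (d²=21715700.00)
P6 → Gulch (d²=553890202.00)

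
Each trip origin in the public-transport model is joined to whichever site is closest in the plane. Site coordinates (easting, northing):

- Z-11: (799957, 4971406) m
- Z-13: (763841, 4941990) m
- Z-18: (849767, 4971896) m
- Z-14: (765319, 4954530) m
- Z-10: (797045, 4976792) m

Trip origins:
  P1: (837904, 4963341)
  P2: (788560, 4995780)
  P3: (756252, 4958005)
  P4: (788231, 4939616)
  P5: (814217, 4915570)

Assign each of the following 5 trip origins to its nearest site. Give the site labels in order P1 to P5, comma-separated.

Z-18, Z-10, Z-14, Z-13, Z-13

P1 → Z-18 (d²=213918794.00)
P2 → Z-10 (d²=432539369.00)
P3 → Z-14 (d²=94286114.00)
P4 → Z-13 (d²=600507976.00)
P5 → Z-13 (d²=3235757776.00)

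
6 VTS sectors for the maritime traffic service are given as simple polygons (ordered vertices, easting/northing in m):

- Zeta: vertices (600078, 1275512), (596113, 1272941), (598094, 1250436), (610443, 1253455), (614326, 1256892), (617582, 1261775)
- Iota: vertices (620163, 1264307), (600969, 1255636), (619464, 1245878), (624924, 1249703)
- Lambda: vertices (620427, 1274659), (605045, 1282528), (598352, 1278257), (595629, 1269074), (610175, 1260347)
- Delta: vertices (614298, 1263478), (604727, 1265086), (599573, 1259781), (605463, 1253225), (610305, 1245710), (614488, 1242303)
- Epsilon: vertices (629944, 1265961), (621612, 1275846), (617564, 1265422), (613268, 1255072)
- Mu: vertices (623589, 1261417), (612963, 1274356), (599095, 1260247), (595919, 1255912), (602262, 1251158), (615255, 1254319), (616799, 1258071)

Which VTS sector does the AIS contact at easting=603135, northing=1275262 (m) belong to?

Lambda

Cast a ray rightward from (603135, 1275262). For each polygon, the edges (by vertex number in listed order) whose endpoints lie on opposite sides of northing = 1275262, where each meets that height, and whether that is right or left of the point:
Zeta: 1–2 at easting≈599692.4 (left), 6–1 at easting≈600396.6 (left) → 0 crossings.
Iota: no edge straddles that height → 0 crossings.
Lambda: 1–2 at easting≈619248.3 (right), 3–4 at easting≈597463.9 (left) → 1 crossing.
Delta: no edge straddles that height → 0 crossings.
Epsilon: 1–2 at easting≈622104.2 (right), 2–3 at easting≈621385.2 (right) → 2 crossings.
Mu: no edge straddles that height → 0 crossings.
Only Lambda has an odd count, so the point is inside Lambda.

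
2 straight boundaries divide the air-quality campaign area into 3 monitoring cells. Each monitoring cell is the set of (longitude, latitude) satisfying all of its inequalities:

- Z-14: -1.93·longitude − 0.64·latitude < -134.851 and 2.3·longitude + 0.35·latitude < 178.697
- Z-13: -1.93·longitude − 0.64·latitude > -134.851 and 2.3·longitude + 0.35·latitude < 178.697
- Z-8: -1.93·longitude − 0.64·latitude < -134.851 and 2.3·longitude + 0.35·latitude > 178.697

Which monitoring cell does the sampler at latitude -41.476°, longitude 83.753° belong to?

-1.93·83.753 − 0.64·-41.476 = -135.099, which is < -134.851
2.3·83.753 + 0.35·-41.476 = 178.115, which is < 178.697
This sign pattern matches Z-14.

Z-14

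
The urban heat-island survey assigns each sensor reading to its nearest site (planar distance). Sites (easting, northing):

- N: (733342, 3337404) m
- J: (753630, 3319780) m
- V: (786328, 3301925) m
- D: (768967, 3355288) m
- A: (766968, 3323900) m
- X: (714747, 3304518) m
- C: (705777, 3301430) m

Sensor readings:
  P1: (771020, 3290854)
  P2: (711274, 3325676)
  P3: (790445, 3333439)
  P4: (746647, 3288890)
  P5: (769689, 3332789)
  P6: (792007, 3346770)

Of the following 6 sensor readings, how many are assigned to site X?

1

P1 → V
P2 → X
P3 → A
P4 → J
P5 → A
P6 → D
1 of the 6 goes to X.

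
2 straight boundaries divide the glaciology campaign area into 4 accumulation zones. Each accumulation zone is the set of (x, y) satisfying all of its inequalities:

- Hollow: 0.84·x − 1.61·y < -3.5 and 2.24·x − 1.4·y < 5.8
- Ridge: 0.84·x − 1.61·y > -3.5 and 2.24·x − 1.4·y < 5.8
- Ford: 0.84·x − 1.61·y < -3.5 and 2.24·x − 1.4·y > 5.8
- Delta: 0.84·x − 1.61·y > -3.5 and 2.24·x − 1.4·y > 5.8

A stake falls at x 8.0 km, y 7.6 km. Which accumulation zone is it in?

Ford

0.84·8.0 − 1.61·7.6 = -5.516, which is < -3.5
2.24·8.0 − 1.4·7.6 = 7.280, which is > 5.8
This sign pattern matches Ford.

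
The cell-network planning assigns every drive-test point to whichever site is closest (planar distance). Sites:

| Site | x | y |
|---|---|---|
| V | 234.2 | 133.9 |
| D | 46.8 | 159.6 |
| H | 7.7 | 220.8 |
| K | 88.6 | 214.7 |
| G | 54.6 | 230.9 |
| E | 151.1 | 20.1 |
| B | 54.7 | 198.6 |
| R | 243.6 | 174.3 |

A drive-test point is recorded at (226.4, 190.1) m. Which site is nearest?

R

Squared distances to each site:
V: 3219.280; D: 33186.410; H: 48772.180; K: 19594.000; G: 31179.880; E: 34570.090; B: 29553.140; R: 545.480.
Minimum at R.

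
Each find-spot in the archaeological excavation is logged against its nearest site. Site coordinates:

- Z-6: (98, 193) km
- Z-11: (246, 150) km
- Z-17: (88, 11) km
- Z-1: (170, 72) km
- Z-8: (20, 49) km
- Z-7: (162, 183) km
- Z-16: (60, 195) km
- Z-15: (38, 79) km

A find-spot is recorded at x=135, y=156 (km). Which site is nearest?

Z-7

Squared distances to each site:
Z-6: 2738.000; Z-11: 12357.000; Z-17: 23234.000; Z-1: 8281.000; Z-8: 24674.000; Z-7: 1458.000; Z-16: 7146.000; Z-15: 15338.000.
Minimum at Z-7.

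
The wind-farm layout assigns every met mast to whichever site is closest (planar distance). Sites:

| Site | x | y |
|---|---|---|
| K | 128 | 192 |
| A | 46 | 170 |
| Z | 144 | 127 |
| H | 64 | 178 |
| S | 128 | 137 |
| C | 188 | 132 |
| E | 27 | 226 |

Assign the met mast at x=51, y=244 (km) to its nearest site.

E

Squared distances to each site:
K: 8633.000; A: 5501.000; Z: 22338.000; H: 4525.000; S: 17378.000; C: 31313.000; E: 900.000.
Minimum at E.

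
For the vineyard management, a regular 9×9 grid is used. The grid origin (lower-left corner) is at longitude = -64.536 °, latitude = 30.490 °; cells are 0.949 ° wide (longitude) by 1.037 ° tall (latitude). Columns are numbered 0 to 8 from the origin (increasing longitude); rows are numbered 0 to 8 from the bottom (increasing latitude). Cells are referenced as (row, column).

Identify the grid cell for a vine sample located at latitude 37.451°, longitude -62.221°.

Column index: ⌊(-62.221 − -64.536) / 0.949⌋ = ⌊2.439⌋ = 2
Row offset from origin: ⌊(37.451 − 30.490) / 1.037⌋ = ⌊6.713⌋ = 6 → row 6

(6, 2)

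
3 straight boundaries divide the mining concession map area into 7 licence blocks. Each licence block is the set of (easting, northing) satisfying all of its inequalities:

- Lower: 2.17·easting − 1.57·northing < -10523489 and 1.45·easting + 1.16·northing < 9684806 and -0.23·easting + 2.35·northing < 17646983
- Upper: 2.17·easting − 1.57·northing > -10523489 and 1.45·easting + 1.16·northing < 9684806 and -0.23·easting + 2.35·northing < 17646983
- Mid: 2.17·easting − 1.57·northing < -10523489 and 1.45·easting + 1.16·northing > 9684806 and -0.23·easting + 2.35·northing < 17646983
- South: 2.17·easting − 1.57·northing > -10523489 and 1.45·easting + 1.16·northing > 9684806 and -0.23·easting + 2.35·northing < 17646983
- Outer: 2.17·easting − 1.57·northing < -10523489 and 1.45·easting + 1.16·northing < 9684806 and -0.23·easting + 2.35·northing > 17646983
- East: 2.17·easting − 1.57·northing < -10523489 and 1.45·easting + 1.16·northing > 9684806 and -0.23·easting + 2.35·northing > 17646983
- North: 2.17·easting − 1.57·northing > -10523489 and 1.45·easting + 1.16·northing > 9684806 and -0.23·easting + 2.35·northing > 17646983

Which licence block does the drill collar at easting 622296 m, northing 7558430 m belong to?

2.17·622296 − 1.57·7558430 = -10516352.780, which is > -10523489
1.45·622296 + 1.16·7558430 = 9670108.000, which is < 9684806
-0.23·622296 + 2.35·7558430 = 17619182.420, which is < 17646983
This sign pattern matches Upper.

Upper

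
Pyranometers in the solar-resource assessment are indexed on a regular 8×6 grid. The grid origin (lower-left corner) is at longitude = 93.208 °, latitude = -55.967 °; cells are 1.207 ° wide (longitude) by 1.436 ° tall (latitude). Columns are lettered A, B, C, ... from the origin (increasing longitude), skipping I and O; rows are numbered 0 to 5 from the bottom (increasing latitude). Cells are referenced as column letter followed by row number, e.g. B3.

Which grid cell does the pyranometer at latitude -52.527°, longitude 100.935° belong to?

G2

Column index: ⌊(100.935 − 93.208) / 1.207⌋ = ⌊6.402⌋ = 6 → column G
Row offset from origin: ⌊(-52.527 − -55.967) / 1.436⌋ = ⌊2.396⌋ = 2 → row 2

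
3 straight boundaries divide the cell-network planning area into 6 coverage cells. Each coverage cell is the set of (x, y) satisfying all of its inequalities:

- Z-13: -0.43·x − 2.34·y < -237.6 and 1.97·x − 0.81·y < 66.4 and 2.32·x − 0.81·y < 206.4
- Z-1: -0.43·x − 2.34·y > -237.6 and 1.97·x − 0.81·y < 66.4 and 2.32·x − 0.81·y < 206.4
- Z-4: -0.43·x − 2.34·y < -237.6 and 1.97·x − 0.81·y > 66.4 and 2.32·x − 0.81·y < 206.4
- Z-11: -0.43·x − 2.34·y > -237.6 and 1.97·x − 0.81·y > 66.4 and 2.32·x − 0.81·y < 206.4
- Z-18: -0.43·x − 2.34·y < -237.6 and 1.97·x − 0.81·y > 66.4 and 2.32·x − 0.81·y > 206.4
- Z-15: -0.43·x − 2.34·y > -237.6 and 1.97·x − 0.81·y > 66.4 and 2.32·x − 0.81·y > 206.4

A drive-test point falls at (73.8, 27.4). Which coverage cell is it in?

-0.43·73.8 − 2.34·27.4 = -95.850, which is > -237.6
1.97·73.8 − 0.81·27.4 = 123.192, which is > 66.4
2.32·73.8 − 0.81·27.4 = 149.022, which is < 206.4
This sign pattern matches Z-11.

Z-11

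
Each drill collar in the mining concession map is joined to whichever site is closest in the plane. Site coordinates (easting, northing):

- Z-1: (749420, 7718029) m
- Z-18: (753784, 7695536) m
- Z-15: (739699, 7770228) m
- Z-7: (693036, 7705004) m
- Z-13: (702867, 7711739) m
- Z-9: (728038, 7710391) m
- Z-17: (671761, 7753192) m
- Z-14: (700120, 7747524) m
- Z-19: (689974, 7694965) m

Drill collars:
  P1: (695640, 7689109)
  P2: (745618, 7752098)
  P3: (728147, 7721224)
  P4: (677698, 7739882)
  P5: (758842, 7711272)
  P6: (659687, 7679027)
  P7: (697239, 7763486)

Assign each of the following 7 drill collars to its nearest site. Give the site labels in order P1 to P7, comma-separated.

P1 → Z-19 (d²=66396292.00)
P2 → Z-15 (d²=363731461.00)
P3 → Z-9 (d²=117365770.00)
P4 → Z-17 (d²=212404069.00)
P5 → Z-1 (d²=134431133.00)
P6 → Z-19 (d²=1171322213.00)
P7 → Z-14 (d²=263085605.00)

Z-19, Z-15, Z-9, Z-17, Z-1, Z-19, Z-14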